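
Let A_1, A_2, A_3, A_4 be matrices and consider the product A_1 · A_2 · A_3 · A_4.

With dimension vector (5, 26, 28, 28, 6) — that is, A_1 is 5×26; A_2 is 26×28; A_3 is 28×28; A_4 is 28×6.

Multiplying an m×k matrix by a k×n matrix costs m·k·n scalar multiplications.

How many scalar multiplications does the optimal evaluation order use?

Adjacent pairs: A_1A_2 = 5·26·28 = 3640; A_2A_3 = 26·28·28 = 20384; A_3A_4 = 28·28·6 = 4704.
Length 3: A_1..A_3: k=1: 0+20384+5·26·28=24024; k=2: 3640+0+5·28·28=7560 → min 7560 | A_2..A_4: k=2: 0+4704+26·28·6=9072; k=3: 20384+0+26·28·6=24752 → min 9072.
Length 4: A_1..A_4: k=1: 0+9072+5·26·6=9852; k=2: 3640+4704+5·28·6=9184; k=3: 7560+0+5·28·6=8400 → min 8400.
Optimal order: (((A_1 · A_2) · A_3) · A_4) with cost 8400.

8400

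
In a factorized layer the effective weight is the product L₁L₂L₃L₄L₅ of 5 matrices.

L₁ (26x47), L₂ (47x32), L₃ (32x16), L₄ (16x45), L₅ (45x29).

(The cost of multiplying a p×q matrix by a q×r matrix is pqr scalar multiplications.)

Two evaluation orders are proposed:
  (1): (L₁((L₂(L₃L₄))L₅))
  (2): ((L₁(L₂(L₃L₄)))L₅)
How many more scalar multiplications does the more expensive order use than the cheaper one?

Order (1) = (L₁((L₂(L₃L₄))L₅)): (L₃L₄): 32×16 by 16×45 → 32×45, cost 32·16·45 = 23040; (L₂(L₃L₄)): 47×32 by 32×45 → 47×45, cost 47·32·45 = 67680; cumulative 90720; ((L₂(L₃L₄))L₅): 47×45 by 45×29 → 47×29, cost 47·45·29 = 61335; cumulative 152055; (L₁((L₂(L₃L₄))L₅)): 26×47 by 47×29 → 26×29, cost 26·47·29 = 35438; cumulative 187493. Total 187493.
Order (2) = ((L₁(L₂(L₃L₄)))L₅): (L₃L₄): 32×16 by 16×45 → 32×45, cost 32·16·45 = 23040; (L₂(L₃L₄)): 47×32 by 32×45 → 47×45, cost 47·32·45 = 67680; cumulative 90720; (L₁(L₂(L₃L₄))): 26×47 by 47×45 → 26×45, cost 26·47·45 = 54990; cumulative 145710; ((L₁(L₂(L₃L₄)))L₅): 26×45 by 45×29 → 26×29, cost 26·45·29 = 33930; cumulative 179640. Total 179640.
Difference: |187493 − 179640| = 7853.

7853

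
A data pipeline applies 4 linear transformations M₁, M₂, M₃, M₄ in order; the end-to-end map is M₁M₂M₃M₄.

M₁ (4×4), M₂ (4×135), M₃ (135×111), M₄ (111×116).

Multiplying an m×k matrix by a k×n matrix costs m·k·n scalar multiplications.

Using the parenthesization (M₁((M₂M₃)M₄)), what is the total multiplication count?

113300

(M₂M₃): 4×135 by 135×111 → 4×111, cost 4·135·111 = 59940
((M₂M₃)M₄): 4×111 by 111×116 → 4×116, cost 4·111·116 = 51504; cumulative 111444
(M₁((M₂M₃)M₄)): 4×4 by 4×116 → 4×116, cost 4·4·116 = 1856; cumulative 113300
Total: 113300 scalar multiplications.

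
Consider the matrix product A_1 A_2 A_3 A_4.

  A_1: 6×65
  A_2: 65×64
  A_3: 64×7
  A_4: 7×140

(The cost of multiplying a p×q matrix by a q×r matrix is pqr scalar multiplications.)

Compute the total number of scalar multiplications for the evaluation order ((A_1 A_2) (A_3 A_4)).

141440

(A_1 A_2): 6×65 by 65×64 → 6×64, cost 6·65·64 = 24960
(A_3 A_4): 64×7 by 7×140 → 64×140, cost 64·7·140 = 62720
((A_1 A_2) (A_3 A_4)): 6×64 by 64×140 → 6×140, cost 6·64·140 = 53760; cumulative 141440
Total: 141440 scalar multiplications.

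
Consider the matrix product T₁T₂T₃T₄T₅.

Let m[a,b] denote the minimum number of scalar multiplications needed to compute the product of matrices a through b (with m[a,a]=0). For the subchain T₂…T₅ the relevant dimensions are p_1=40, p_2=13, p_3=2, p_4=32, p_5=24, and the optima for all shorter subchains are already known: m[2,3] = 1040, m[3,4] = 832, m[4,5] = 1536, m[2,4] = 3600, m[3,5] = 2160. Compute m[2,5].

4496

m[2,5] = min over k∈[2,4] of m[2,k]+m[k+1,5]+p_{1}·p_k·p_{5}.
k=2: 0 + 2160 + 40·13·24 = 14640; k=3: 1040 + 1536 + 40·2·24 = 4496; k=4: 3600 + 0 + 40·32·24 = 34320.
Minimum: 4496 at k=3.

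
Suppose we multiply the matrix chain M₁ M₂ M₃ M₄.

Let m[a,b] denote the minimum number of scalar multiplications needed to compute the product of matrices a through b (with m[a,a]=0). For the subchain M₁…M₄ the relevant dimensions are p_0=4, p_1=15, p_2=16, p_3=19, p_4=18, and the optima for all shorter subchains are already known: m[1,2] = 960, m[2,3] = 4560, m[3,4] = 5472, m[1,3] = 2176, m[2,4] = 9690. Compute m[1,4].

3544

m[1,4] = min over k∈[1,3] of m[1,k]+m[k+1,4]+p_{0}·p_k·p_{4}.
k=1: 0 + 9690 + 4·15·18 = 10770; k=2: 960 + 5472 + 4·16·18 = 7584; k=3: 2176 + 0 + 4·19·18 = 3544.
Minimum: 3544 at k=3.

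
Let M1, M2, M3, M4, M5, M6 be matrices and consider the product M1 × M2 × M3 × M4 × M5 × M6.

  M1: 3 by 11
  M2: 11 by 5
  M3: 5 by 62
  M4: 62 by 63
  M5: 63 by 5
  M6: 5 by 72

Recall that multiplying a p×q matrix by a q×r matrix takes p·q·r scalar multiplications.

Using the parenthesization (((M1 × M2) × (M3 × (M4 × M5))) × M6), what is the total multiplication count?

(M1 × M2): 3×11 by 11×5 → 3×5, cost 3·11·5 = 165
(M4 × M5): 62×63 by 63×5 → 62×5, cost 62·63·5 = 19530
(M3 × (M4 × M5)): 5×62 by 62×5 → 5×5, cost 5·62·5 = 1550; cumulative 21080
((M1 × M2) × (M3 × (M4 × M5))): 3×5 by 5×5 → 3×5, cost 3·5·5 = 75; cumulative 21320
(((M1 × M2) × (M3 × (M4 × M5))) × M6): 3×5 by 5×72 → 3×72, cost 3·5·72 = 1080; cumulative 22400
Total: 22400 scalar multiplications.

22400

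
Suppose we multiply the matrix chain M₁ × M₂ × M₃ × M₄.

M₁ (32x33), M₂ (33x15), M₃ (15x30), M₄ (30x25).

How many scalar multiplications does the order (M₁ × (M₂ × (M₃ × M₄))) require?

(M₃ × M₄): 15×30 by 30×25 → 15×25, cost 15·30·25 = 11250
(M₂ × (M₃ × M₄)): 33×15 by 15×25 → 33×25, cost 33·15·25 = 12375; cumulative 23625
(M₁ × (M₂ × (M₃ × M₄))): 32×33 by 33×25 → 32×25, cost 32·33·25 = 26400; cumulative 50025
Total: 50025 scalar multiplications.

50025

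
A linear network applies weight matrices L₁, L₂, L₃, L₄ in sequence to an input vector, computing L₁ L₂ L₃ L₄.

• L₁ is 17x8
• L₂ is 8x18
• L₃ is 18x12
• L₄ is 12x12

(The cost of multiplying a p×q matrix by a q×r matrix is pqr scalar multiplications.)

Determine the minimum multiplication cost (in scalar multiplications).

4512

Adjacent pairs: L₁L₂ = 17·8·18 = 2448; L₂L₃ = 8·18·12 = 1728; L₃L₄ = 18·12·12 = 2592.
Length 3: L₁..L₃: k=1: 0+1728+17·8·12=3360; k=2: 2448+0+17·18·12=6120 → min 3360 | L₂..L₄: k=2: 0+2592+8·18·12=4320; k=3: 1728+0+8·12·12=2880 → min 2880.
Length 4: L₁..L₄: k=1: 0+2880+17·8·12=4512; k=2: 2448+2592+17·18·12=8712; k=3: 3360+0+17·12·12=5808 → min 4512.
Optimal order: (L₁ ((L₂ L₃) L₄)) with cost 4512.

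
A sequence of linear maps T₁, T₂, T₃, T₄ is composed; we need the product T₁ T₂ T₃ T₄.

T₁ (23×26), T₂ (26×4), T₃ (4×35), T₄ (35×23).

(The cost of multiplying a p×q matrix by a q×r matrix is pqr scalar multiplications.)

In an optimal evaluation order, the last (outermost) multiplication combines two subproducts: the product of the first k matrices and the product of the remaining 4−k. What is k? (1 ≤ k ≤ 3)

Adjacent pairs: T₁T₂ = 23·26·4 = 2392; T₂T₃ = 26·4·35 = 3640; T₃T₄ = 4·35·23 = 3220.
Length 3: T₁..T₃: k=1: 0+3640+23·26·35=24570; k=2: 2392+0+23·4·35=5612 → min 5612 | T₂..T₄: k=2: 0+3220+26·4·23=5612; k=3: 3640+0+26·35·23=24570 → min 5612.
Top-level splits: k=1: (T₁..T₁)·(T₂..T₄) → 0+5612+23·26·23 = 19366; k=2: (T₁..T₂)·(T₃..T₄) → 2392+3220+23·4·23 = 7728; k=3: (T₁..T₃)·(T₄..T₄) → 5612+0+23·35·23 = 24127.
Best split is after T₂, i.e. k = 2.

2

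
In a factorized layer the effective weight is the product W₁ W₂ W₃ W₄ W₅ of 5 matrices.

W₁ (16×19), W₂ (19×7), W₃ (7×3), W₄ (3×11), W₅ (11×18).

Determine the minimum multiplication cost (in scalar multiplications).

2769

Adjacent pairs: W₁W₂ = 16·19·7 = 2128; W₂W₃ = 19·7·3 = 399; W₃W₄ = 7·3·11 = 231; W₄W₅ = 3·11·18 = 594.
Length 3: W₁..W₃: k=1: 0+399+16·19·3=1311; k=2: 2128+0+16·7·3=2464 → min 1311 | W₂..W₄: k=2: 0+231+19·7·11=1694; k=3: 399+0+19·3·11=1026 → min 1026 | W₃..W₅: k=3: 0+594+7·3·18=972; k=4: 231+0+7·11·18=1617 → min 972.
Length 4: W₁..W₄: k=1: 0+1026+16·19·11=4370; k=2: 2128+231+16·7·11=3591; k=3: 1311+0+16·3·11=1839 → min 1839 | W₂..W₅: k=2: 0+972+19·7·18=3366; k=3: 399+594+19·3·18=2019; k=4: 1026+0+19·11·18=4788 → min 2019.
Length 5: W₁..W₅: k=1: 0+2019+16·19·18=7491; k=2: 2128+972+16·7·18=5116; k=3: 1311+594+16·3·18=2769; k=4: 1839+0+16·11·18=5007 → min 2769.
Optimal order: ((W₁ (W₂ W₃)) (W₄ W₅)) with cost 2769.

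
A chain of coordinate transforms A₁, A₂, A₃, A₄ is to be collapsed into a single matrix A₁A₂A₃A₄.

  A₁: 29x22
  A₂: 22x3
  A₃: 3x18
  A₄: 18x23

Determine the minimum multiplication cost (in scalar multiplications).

Adjacent pairs: A₁A₂ = 29·22·3 = 1914; A₂A₃ = 22·3·18 = 1188; A₃A₄ = 3·18·23 = 1242.
Length 3: A₁..A₃: k=1: 0+1188+29·22·18=12672; k=2: 1914+0+29·3·18=3480 → min 3480 | A₂..A₄: k=2: 0+1242+22·3·23=2760; k=3: 1188+0+22·18·23=10296 → min 2760.
Length 4: A₁..A₄: k=1: 0+2760+29·22·23=17434; k=2: 1914+1242+29·3·23=5157; k=3: 3480+0+29·18·23=15486 → min 5157.
Optimal order: ((A₁A₂)(A₃A₄)) with cost 5157.

5157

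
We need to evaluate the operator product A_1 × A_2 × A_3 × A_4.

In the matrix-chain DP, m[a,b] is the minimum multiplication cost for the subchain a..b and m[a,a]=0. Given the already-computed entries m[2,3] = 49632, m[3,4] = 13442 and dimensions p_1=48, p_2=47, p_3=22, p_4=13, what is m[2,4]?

m[2,4] = min over k∈[2,3] of m[2,k]+m[k+1,4]+p_{1}·p_k·p_{4}.
k=2: 0 + 13442 + 48·47·13 = 42770; k=3: 49632 + 0 + 48·22·13 = 63360.
Minimum: 42770 at k=2.

42770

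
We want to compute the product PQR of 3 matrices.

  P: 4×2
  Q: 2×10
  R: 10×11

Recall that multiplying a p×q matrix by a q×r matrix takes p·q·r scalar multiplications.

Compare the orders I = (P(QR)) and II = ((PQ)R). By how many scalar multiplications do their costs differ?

Order I = (P(QR)): (QR): 2×10 by 10×11 → 2×11, cost 2·10·11 = 220; (P(QR)): 4×2 by 2×11 → 4×11, cost 4·2·11 = 88; cumulative 308. Total 308.
Order II = ((PQ)R): (PQ): 4×2 by 2×10 → 4×10, cost 4·2·10 = 80; ((PQ)R): 4×10 by 10×11 → 4×11, cost 4·10·11 = 440; cumulative 520. Total 520.
Difference: |308 − 520| = 212.

212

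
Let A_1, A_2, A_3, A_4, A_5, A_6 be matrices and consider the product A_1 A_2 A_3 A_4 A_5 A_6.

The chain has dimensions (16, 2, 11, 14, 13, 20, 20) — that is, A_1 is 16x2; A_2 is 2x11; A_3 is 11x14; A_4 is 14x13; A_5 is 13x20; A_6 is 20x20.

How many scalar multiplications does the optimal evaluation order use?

Adjacent pairs: A_1A_2 = 16·2·11 = 352; A_2A_3 = 2·11·14 = 308; A_3A_4 = 11·14·13 = 2002; A_4A_5 = 14·13·20 = 3640; A_5A_6 = 13·20·20 = 5200.
Length 3: A_1..A_3: k=1: 0+308+16·2·14=756; k=2: 352+0+16·11·14=2816 → min 756 | A_2..A_4: k=2: 0+2002+2·11·13=2288; k=3: 308+0+2·14·13=672 → min 672 | A_3..A_5: k=3: 0+3640+11·14·20=6720; k=4: 2002+0+11·13·20=4862 → min 4862 | A_4..A_6: k=4: 0+5200+14·13·20=8840; k=5: 3640+0+14·20·20=9240 → min 8840.
Length 4: A_1..A_4: k=1: 0+672+16·2·13=1088; k=2: 352+2002+16·11·13=4642; k=3: 756+0+16·14·13=3668 → min 1088 | A_2..A_5: k=2: 0+4862+2·11·20=5302; k=3: 308+3640+2·14·20=4508; k=4: 672+0+2·13·20=1192 → min 1192 | A_3..A_6: k=3: 0+8840+11·14·20=11920; k=4: 2002+5200+11·13·20=10062; k=5: 4862+0+11·20·20=9262 → min 9262.
Length 5: A_1..A_5: k=1: 0+1192+16·2·20=1832; k=2: 352+4862+16·11·20=8734; k=3: 756+3640+16·14·20=8876; k=4: 1088+0+16·13·20=5248 → min 1832 | A_2..A_6: k=2: 0+9262+2·11·20=9702; k=3: 308+8840+2·14·20=9708; k=4: 672+5200+2·13·20=6392; k=5: 1192+0+2·20·20=1992 → min 1992.
Length 6: A_1..A_6: k=1: 0+1992+16·2·20=2632; k=2: 352+9262+16·11·20=13134; k=3: 756+8840+16·14·20=14076; k=4: 1088+5200+16·13·20=10448; k=5: 1832+0+16·20·20=8232 → min 2632.
Optimal order: (A_1 ((((A_2 A_3) A_4) A_5) A_6)) with cost 2632.

2632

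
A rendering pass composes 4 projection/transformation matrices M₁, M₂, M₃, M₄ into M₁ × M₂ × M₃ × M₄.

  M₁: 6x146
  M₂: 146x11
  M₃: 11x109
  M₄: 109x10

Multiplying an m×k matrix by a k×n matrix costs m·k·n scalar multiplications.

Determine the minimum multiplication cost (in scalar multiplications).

Adjacent pairs: M₁M₂ = 6·146·11 = 9636; M₂M₃ = 146·11·109 = 175054; M₃M₄ = 11·109·10 = 11990.
Length 3: M₁..M₃: k=1: 0+175054+6·146·109=270538; k=2: 9636+0+6·11·109=16830 → min 16830 | M₂..M₄: k=2: 0+11990+146·11·10=28050; k=3: 175054+0+146·109·10=334194 → min 28050.
Length 4: M₁..M₄: k=1: 0+28050+6·146·10=36810; k=2: 9636+11990+6·11·10=22286; k=3: 16830+0+6·109·10=23370 → min 22286.
Optimal order: ((M₁ × M₂) × (M₃ × M₄)) with cost 22286.

22286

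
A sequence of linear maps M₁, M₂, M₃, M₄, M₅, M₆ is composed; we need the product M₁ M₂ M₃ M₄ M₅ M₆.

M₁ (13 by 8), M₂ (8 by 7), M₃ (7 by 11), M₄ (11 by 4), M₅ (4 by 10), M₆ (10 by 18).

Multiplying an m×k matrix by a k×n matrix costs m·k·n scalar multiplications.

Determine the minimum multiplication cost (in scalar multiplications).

2604

Adjacent pairs: M₁M₂ = 13·8·7 = 728; M₂M₃ = 8·7·11 = 616; M₃M₄ = 7·11·4 = 308; M₄M₅ = 11·4·10 = 440; M₅M₆ = 4·10·18 = 720.
Length 3: M₁..M₃: k=1: 0+616+13·8·11=1760; k=2: 728+0+13·7·11=1729 → min 1729 | M₂..M₄: k=2: 0+308+8·7·4=532; k=3: 616+0+8·11·4=968 → min 532 | M₃..M₅: k=3: 0+440+7·11·10=1210; k=4: 308+0+7·4·10=588 → min 588 | M₄..M₆: k=4: 0+720+11·4·18=1512; k=5: 440+0+11·10·18=2420 → min 1512.
Length 4: M₁..M₄: k=1: 0+532+13·8·4=948; k=2: 728+308+13·7·4=1400; k=3: 1729+0+13·11·4=2301 → min 948 | M₂..M₅: k=2: 0+588+8·7·10=1148; k=3: 616+440+8·11·10=1936; k=4: 532+0+8·4·10=852 → min 852 | M₃..M₆: k=3: 0+1512+7·11·18=2898; k=4: 308+720+7·4·18=1532; k=5: 588+0+7·10·18=1848 → min 1532.
Length 5: M₁..M₅: k=1: 0+852+13·8·10=1892; k=2: 728+588+13·7·10=2226; k=3: 1729+440+13·11·10=3599; k=4: 948+0+13·4·10=1468 → min 1468 | M₂..M₆: k=2: 0+1532+8·7·18=2540; k=3: 616+1512+8·11·18=3712; k=4: 532+720+8·4·18=1828; k=5: 852+0+8·10·18=2292 → min 1828.
Length 6: M₁..M₆: k=1: 0+1828+13·8·18=3700; k=2: 728+1532+13·7·18=3898; k=3: 1729+1512+13·11·18=5815; k=4: 948+720+13·4·18=2604; k=5: 1468+0+13·10·18=3808 → min 2604.
Optimal order: ((M₁ (M₂ (M₃ M₄))) (M₅ M₆)) with cost 2604.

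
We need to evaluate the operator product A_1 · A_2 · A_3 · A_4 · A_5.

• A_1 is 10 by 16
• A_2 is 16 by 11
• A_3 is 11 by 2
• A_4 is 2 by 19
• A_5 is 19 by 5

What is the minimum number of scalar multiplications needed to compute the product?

Adjacent pairs: A_1A_2 = 10·16·11 = 1760; A_2A_3 = 16·11·2 = 352; A_3A_4 = 11·2·19 = 418; A_4A_5 = 2·19·5 = 190.
Length 3: A_1..A_3: k=1: 0+352+10·16·2=672; k=2: 1760+0+10·11·2=1980 → min 672 | A_2..A_4: k=2: 0+418+16·11·19=3762; k=3: 352+0+16·2·19=960 → min 960 | A_3..A_5: k=3: 0+190+11·2·5=300; k=4: 418+0+11·19·5=1463 → min 300.
Length 4: A_1..A_4: k=1: 0+960+10·16·19=4000; k=2: 1760+418+10·11·19=4268; k=3: 672+0+10·2·19=1052 → min 1052 | A_2..A_5: k=2: 0+300+16·11·5=1180; k=3: 352+190+16·2·5=702; k=4: 960+0+16·19·5=2480 → min 702.
Length 5: A_1..A_5: k=1: 0+702+10·16·5=1502; k=2: 1760+300+10·11·5=2610; k=3: 672+190+10·2·5=962; k=4: 1052+0+10·19·5=2002 → min 962.
Optimal order: ((A_1 · (A_2 · A_3)) · (A_4 · A_5)) with cost 962.

962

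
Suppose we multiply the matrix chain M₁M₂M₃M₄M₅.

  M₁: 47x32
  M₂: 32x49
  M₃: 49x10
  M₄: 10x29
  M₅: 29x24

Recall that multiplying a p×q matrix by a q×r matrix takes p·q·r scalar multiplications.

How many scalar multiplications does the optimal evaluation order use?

48960

Adjacent pairs: M₁M₂ = 47·32·49 = 73696; M₂M₃ = 32·49·10 = 15680; M₃M₄ = 49·10·29 = 14210; M₄M₅ = 10·29·24 = 6960.
Length 3: M₁..M₃: k=1: 0+15680+47·32·10=30720; k=2: 73696+0+47·49·10=96726 → min 30720 | M₂..M₄: k=2: 0+14210+32·49·29=59682; k=3: 15680+0+32·10·29=24960 → min 24960 | M₃..M₅: k=3: 0+6960+49·10·24=18720; k=4: 14210+0+49·29·24=48314 → min 18720.
Length 4: M₁..M₄: k=1: 0+24960+47·32·29=68576; k=2: 73696+14210+47·49·29=154693; k=3: 30720+0+47·10·29=44350 → min 44350 | M₂..M₅: k=2: 0+18720+32·49·24=56352; k=3: 15680+6960+32·10·24=30320; k=4: 24960+0+32·29·24=47232 → min 30320.
Length 5: M₁..M₅: k=1: 0+30320+47·32·24=66416; k=2: 73696+18720+47·49·24=147688; k=3: 30720+6960+47·10·24=48960; k=4: 44350+0+47·29·24=77062 → min 48960.
Optimal order: ((M₁(M₂M₃))(M₄M₅)) with cost 48960.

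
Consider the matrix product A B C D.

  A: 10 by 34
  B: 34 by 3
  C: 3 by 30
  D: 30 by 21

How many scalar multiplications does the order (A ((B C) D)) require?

(B C): 34×3 by 3×30 → 34×30, cost 34·3·30 = 3060
((B C) D): 34×30 by 30×21 → 34×21, cost 34·30·21 = 21420; cumulative 24480
(A ((B C) D)): 10×34 by 34×21 → 10×21, cost 10·34·21 = 7140; cumulative 31620
Total: 31620 scalar multiplications.

31620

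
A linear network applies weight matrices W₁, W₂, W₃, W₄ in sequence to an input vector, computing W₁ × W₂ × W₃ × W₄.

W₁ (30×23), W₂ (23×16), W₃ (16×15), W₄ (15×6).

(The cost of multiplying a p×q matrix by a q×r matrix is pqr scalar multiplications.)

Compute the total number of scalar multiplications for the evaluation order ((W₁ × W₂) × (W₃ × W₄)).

(W₁ × W₂): 30×23 by 23×16 → 30×16, cost 30·23·16 = 11040
(W₃ × W₄): 16×15 by 15×6 → 16×6, cost 16·15·6 = 1440
((W₁ × W₂) × (W₃ × W₄)): 30×16 by 16×6 → 30×6, cost 30·16·6 = 2880; cumulative 15360
Total: 15360 scalar multiplications.

15360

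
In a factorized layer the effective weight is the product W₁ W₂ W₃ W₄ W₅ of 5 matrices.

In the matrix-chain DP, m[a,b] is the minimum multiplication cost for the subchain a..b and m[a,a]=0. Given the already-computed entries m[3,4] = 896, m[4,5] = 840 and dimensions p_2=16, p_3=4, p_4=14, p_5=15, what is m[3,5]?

m[3,5] = min over k∈[3,4] of m[3,k]+m[k+1,5]+p_{2}·p_k·p_{5}.
k=3: 0 + 840 + 16·4·15 = 1800; k=4: 896 + 0 + 16·14·15 = 4256.
Minimum: 1800 at k=3.

1800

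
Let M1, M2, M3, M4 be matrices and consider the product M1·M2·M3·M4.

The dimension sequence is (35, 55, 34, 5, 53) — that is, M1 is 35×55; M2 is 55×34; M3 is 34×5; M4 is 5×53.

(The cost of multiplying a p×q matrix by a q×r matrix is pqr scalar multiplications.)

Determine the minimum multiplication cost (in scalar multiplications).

28250

Adjacent pairs: M1M2 = 35·55·34 = 65450; M2M3 = 55·34·5 = 9350; M3M4 = 34·5·53 = 9010.
Length 3: M1..M3: k=1: 0+9350+35·55·5=18975; k=2: 65450+0+35·34·5=71400 → min 18975 | M2..M4: k=2: 0+9010+55·34·53=108120; k=3: 9350+0+55·5·53=23925 → min 23925.
Length 4: M1..M4: k=1: 0+23925+35·55·53=125950; k=2: 65450+9010+35·34·53=137530; k=3: 18975+0+35·5·53=28250 → min 28250.
Optimal order: ((M1·(M2·M3))·M4) with cost 28250.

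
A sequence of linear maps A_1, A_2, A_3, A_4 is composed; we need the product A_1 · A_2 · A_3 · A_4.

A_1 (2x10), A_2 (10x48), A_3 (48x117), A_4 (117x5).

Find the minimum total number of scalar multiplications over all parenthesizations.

13362

Adjacent pairs: A_1A_2 = 2·10·48 = 960; A_2A_3 = 10·48·117 = 56160; A_3A_4 = 48·117·5 = 28080.
Length 3: A_1..A_3: k=1: 0+56160+2·10·117=58500; k=2: 960+0+2·48·117=12192 → min 12192 | A_2..A_4: k=2: 0+28080+10·48·5=30480; k=3: 56160+0+10·117·5=62010 → min 30480.
Length 4: A_1..A_4: k=1: 0+30480+2·10·5=30580; k=2: 960+28080+2·48·5=29520; k=3: 12192+0+2·117·5=13362 → min 13362.
Optimal order: (((A_1 · A_2) · A_3) · A_4) with cost 13362.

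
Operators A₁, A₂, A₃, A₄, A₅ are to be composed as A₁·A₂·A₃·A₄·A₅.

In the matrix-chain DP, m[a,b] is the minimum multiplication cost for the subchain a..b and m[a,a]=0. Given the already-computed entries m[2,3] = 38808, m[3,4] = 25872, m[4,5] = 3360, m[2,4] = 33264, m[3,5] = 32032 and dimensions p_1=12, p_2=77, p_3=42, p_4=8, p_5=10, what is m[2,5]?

m[2,5] = min over k∈[2,4] of m[2,k]+m[k+1,5]+p_{1}·p_k·p_{5}.
k=2: 0 + 32032 + 12·77·10 = 41272; k=3: 38808 + 3360 + 12·42·10 = 47208; k=4: 33264 + 0 + 12·8·10 = 34224.
Minimum: 34224 at k=4.

34224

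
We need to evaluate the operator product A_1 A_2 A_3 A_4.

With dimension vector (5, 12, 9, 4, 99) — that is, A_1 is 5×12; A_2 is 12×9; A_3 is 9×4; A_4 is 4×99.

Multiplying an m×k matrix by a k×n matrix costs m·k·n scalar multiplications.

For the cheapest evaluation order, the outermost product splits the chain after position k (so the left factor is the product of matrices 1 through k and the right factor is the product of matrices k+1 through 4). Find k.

Adjacent pairs: A_1A_2 = 5·12·9 = 540; A_2A_3 = 12·9·4 = 432; A_3A_4 = 9·4·99 = 3564.
Length 3: A_1..A_3: k=1: 0+432+5·12·4=672; k=2: 540+0+5·9·4=720 → min 672 | A_2..A_4: k=2: 0+3564+12·9·99=14256; k=3: 432+0+12·4·99=5184 → min 5184.
Top-level splits: k=1: (A_1..A_1)·(A_2..A_4) → 0+5184+5·12·99 = 11124; k=2: (A_1..A_2)·(A_3..A_4) → 540+3564+5·9·99 = 8559; k=3: (A_1..A_3)·(A_4..A_4) → 672+0+5·4·99 = 2652.
Best split is after A_3, i.e. k = 3.

3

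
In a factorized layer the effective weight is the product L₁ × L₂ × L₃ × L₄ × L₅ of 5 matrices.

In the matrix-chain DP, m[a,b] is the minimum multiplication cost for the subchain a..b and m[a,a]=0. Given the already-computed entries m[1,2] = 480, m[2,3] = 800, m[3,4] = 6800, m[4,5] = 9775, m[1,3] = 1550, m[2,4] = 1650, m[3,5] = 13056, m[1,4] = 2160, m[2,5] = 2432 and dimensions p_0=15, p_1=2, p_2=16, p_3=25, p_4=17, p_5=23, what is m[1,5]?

m[1,5] = min over k∈[1,4] of m[1,k]+m[k+1,5]+p_{0}·p_k·p_{5}.
k=1: 0 + 2432 + 15·2·23 = 3122; k=2: 480 + 13056 + 15·16·23 = 19056; k=3: 1550 + 9775 + 15·25·23 = 19950; k=4: 2160 + 0 + 15·17·23 = 8025.
Minimum: 3122 at k=1.

3122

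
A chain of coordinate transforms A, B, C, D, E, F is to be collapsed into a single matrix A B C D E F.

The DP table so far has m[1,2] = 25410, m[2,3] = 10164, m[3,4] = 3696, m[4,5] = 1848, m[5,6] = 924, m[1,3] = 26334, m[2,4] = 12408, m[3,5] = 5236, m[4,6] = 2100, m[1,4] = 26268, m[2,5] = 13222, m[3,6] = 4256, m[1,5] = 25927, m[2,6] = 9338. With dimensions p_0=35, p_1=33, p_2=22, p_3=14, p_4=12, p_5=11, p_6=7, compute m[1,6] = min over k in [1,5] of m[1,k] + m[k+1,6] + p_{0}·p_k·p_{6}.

m[1,6] = min over k∈[1,5] of m[1,k]+m[k+1,6]+p_{0}·p_k·p_{6}.
k=1: 0 + 9338 + 35·33·7 = 17423; k=2: 25410 + 4256 + 35·22·7 = 35056; k=3: 26334 + 2100 + 35·14·7 = 31864; k=4: 26268 + 924 + 35·12·7 = 30132; k=5: 25927 + 0 + 35·11·7 = 28622.
Minimum: 17423 at k=1.

17423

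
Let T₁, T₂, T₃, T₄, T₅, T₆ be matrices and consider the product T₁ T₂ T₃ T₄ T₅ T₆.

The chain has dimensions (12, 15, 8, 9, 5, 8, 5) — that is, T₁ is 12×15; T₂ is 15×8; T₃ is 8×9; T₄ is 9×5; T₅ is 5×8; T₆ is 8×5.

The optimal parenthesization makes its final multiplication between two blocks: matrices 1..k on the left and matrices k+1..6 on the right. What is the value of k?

Adjacent pairs: T₁T₂ = 12·15·8 = 1440; T₂T₃ = 15·8·9 = 1080; T₃T₄ = 8·9·5 = 360; T₄T₅ = 9·5·8 = 360; T₅T₆ = 5·8·5 = 200.
Length 3: T₁..T₃: k=1: 0+1080+12·15·9=2700; k=2: 1440+0+12·8·9=2304 → min 2304 | T₂..T₄: k=2: 0+360+15·8·5=960; k=3: 1080+0+15·9·5=1755 → min 960 | T₃..T₅: k=3: 0+360+8·9·8=936; k=4: 360+0+8·5·8=680 → min 680 | T₄..T₆: k=4: 0+200+9·5·5=425; k=5: 360+0+9·8·5=720 → min 425.
Length 4: T₁..T₄: k=1: 0+960+12·15·5=1860; k=2: 1440+360+12·8·5=2280; k=3: 2304+0+12·9·5=2844 → min 1860 | T₂..T₅: k=2: 0+680+15·8·8=1640; k=3: 1080+360+15·9·8=2520; k=4: 960+0+15·5·8=1560 → min 1560 | T₃..T₆: k=3: 0+425+8·9·5=785; k=4: 360+200+8·5·5=760; k=5: 680+0+8·8·5=1000 → min 760.
Length 5: T₁..T₅: k=1: 0+1560+12·15·8=3000; k=2: 1440+680+12·8·8=2888; k=3: 2304+360+12·9·8=3528; k=4: 1860+0+12·5·8=2340 → min 2340 | T₂..T₆: k=2: 0+760+15·8·5=1360; k=3: 1080+425+15·9·5=2180; k=4: 960+200+15·5·5=1535; k=5: 1560+0+15·8·5=2160 → min 1360.
Top-level splits: k=1: (T₁..T₁)·(T₂..T₆) → 0+1360+12·15·5 = 2260; k=2: (T₁..T₂)·(T₃..T₆) → 1440+760+12·8·5 = 2680; k=3: (T₁..T₃)·(T₄..T₆) → 2304+425+12·9·5 = 3269; k=4: (T₁..T₄)·(T₅..T₆) → 1860+200+12·5·5 = 2360; k=5: (T₁..T₅)·(T₆..T₆) → 2340+0+12·8·5 = 2820.
Best split is after T₁, i.e. k = 1.

1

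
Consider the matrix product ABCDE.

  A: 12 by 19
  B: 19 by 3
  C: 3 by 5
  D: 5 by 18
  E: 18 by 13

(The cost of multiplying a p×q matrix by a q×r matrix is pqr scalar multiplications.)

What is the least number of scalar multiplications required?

2124

Adjacent pairs: AB = 12·19·3 = 684; BC = 19·3·5 = 285; CD = 3·5·18 = 270; DE = 5·18·13 = 1170.
Length 3: A..C: k=1: 0+285+12·19·5=1425; k=2: 684+0+12·3·5=864 → min 864 | B..D: k=2: 0+270+19·3·18=1296; k=3: 285+0+19·5·18=1995 → min 1296 | C..E: k=3: 0+1170+3·5·13=1365; k=4: 270+0+3·18·13=972 → min 972.
Length 4: A..D: k=1: 0+1296+12·19·18=5400; k=2: 684+270+12·3·18=1602; k=3: 864+0+12·5·18=1944 → min 1602 | B..E: k=2: 0+972+19·3·13=1713; k=3: 285+1170+19·5·13=2690; k=4: 1296+0+19·18·13=5742 → min 1713.
Length 5: A..E: k=1: 0+1713+12·19·13=4677; k=2: 684+972+12·3·13=2124; k=3: 864+1170+12·5·13=2814; k=4: 1602+0+12·18·13=4410 → min 2124.
Optimal order: ((AB)((CD)E)) with cost 2124.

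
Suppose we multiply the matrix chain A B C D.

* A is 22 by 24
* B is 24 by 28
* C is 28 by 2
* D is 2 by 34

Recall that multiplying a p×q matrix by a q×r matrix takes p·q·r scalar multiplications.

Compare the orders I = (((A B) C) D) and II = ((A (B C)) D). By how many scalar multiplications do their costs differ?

13616

Order I = (((A B) C) D): (A B): 22×24 by 24×28 → 22×28, cost 22·24·28 = 14784; ((A B) C): 22×28 by 28×2 → 22×2, cost 22·28·2 = 1232; cumulative 16016; (((A B) C) D): 22×2 by 2×34 → 22×34, cost 22·2·34 = 1496; cumulative 17512. Total 17512.
Order II = ((A (B C)) D): (B C): 24×28 by 28×2 → 24×2, cost 24·28·2 = 1344; (A (B C)): 22×24 by 24×2 → 22×2, cost 22·24·2 = 1056; cumulative 2400; ((A (B C)) D): 22×2 by 2×34 → 22×34, cost 22·2·34 = 1496; cumulative 3896. Total 3896.
Difference: |17512 − 3896| = 13616.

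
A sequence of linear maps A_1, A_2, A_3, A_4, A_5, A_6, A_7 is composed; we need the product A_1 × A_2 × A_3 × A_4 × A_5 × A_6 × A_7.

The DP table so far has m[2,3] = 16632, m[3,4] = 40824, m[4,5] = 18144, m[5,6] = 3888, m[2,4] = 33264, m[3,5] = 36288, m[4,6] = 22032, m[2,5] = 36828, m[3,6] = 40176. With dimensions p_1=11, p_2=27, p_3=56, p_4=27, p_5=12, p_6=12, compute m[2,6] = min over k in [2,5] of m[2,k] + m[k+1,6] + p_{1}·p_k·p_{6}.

38412

m[2,6] = min over k∈[2,5] of m[2,k]+m[k+1,6]+p_{1}·p_k·p_{6}.
k=2: 0 + 40176 + 11·27·12 = 43740; k=3: 16632 + 22032 + 11·56·12 = 46056; k=4: 33264 + 3888 + 11·27·12 = 40716; k=5: 36828 + 0 + 11·12·12 = 38412.
Minimum: 38412 at k=5.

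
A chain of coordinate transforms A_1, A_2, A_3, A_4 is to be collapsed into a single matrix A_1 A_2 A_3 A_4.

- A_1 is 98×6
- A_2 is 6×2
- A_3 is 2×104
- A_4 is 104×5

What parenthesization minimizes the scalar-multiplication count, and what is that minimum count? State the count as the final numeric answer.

Adjacent pairs: A_1A_2 = 98·6·2 = 1176; A_2A_3 = 6·2·104 = 1248; A_3A_4 = 2·104·5 = 1040.
Length 3: A_1..A_3: k=1: 0+1248+98·6·104=62400; k=2: 1176+0+98·2·104=21560 → min 21560 | A_2..A_4: k=2: 0+1040+6·2·5=1100; k=3: 1248+0+6·104·5=4368 → min 1100.
Length 4: A_1..A_4: k=1: 0+1100+98·6·5=4040; k=2: 1176+1040+98·2·5=3196; k=3: 21560+0+98·104·5=72520 → min 3196.
Optimal parenthesization: ((A_1 A_2) (A_3 A_4)) with cost 3196.

3196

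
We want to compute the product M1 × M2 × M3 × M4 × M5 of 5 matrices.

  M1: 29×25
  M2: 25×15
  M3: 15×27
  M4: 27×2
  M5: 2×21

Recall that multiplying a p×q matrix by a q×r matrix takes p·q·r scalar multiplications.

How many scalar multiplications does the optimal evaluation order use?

Adjacent pairs: M1M2 = 29·25·15 = 10875; M2M3 = 25·15·27 = 10125; M3M4 = 15·27·2 = 810; M4M5 = 27·2·21 = 1134.
Length 3: M1..M3: k=1: 0+10125+29·25·27=29700; k=2: 10875+0+29·15·27=22620 → min 22620 | M2..M4: k=2: 0+810+25·15·2=1560; k=3: 10125+0+25·27·2=11475 → min 1560 | M3..M5: k=3: 0+1134+15·27·21=9639; k=4: 810+0+15·2·21=1440 → min 1440.
Length 4: M1..M4: k=1: 0+1560+29·25·2=3010; k=2: 10875+810+29·15·2=12555; k=3: 22620+0+29·27·2=24186 → min 3010 | M2..M5: k=2: 0+1440+25·15·21=9315; k=3: 10125+1134+25·27·21=25434; k=4: 1560+0+25·2·21=2610 → min 2610.
Length 5: M1..M5: k=1: 0+2610+29·25·21=17835; k=2: 10875+1440+29·15·21=21450; k=3: 22620+1134+29·27·21=40197; k=4: 3010+0+29·2·21=4228 → min 4228.
Optimal order: ((M1 × (M2 × (M3 × M4))) × M5) with cost 4228.

4228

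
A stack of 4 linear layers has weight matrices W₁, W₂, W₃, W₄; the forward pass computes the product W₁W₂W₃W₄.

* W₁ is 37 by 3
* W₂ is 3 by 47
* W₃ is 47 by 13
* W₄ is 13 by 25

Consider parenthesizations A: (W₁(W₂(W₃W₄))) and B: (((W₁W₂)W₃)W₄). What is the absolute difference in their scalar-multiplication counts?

18274

Order A = (W₁(W₂(W₃W₄))): (W₃W₄): 47×13 by 13×25 → 47×25, cost 47·13·25 = 15275; (W₂(W₃W₄)): 3×47 by 47×25 → 3×25, cost 3·47·25 = 3525; cumulative 18800; (W₁(W₂(W₃W₄))): 37×3 by 3×25 → 37×25, cost 37·3·25 = 2775; cumulative 21575. Total 21575.
Order B = (((W₁W₂)W₃)W₄): (W₁W₂): 37×3 by 3×47 → 37×47, cost 37·3·47 = 5217; ((W₁W₂)W₃): 37×47 by 47×13 → 37×13, cost 37·47·13 = 22607; cumulative 27824; (((W₁W₂)W₃)W₄): 37×13 by 13×25 → 37×25, cost 37·13·25 = 12025; cumulative 39849. Total 39849.
Difference: |21575 − 39849| = 18274.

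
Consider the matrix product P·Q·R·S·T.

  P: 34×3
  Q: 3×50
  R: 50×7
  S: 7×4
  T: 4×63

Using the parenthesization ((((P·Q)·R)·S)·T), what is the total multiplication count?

(P·Q): 34×3 by 3×50 → 34×50, cost 34·3·50 = 5100
((P·Q)·R): 34×50 by 50×7 → 34×7, cost 34·50·7 = 11900; cumulative 17000
(((P·Q)·R)·S): 34×7 by 7×4 → 34×4, cost 34·7·4 = 952; cumulative 17952
((((P·Q)·R)·S)·T): 34×4 by 4×63 → 34×63, cost 34·4·63 = 8568; cumulative 26520
Total: 26520 scalar multiplications.

26520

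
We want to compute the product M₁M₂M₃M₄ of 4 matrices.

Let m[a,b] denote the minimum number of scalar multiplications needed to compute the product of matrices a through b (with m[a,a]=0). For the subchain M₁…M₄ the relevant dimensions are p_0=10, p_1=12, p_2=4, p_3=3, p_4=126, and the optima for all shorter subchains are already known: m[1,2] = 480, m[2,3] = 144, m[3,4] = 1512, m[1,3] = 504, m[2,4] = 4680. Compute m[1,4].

4284

m[1,4] = min over k∈[1,3] of m[1,k]+m[k+1,4]+p_{0}·p_k·p_{4}.
k=1: 0 + 4680 + 10·12·126 = 19800; k=2: 480 + 1512 + 10·4·126 = 7032; k=3: 504 + 0 + 10·3·126 = 4284.
Minimum: 4284 at k=3.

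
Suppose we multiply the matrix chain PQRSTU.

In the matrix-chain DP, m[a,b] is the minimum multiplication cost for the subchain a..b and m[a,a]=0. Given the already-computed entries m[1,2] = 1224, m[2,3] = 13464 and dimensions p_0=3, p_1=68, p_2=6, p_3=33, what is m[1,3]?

m[1,3] = min over k∈[1,2] of m[1,k]+m[k+1,3]+p_{0}·p_k·p_{3}.
k=1: 0 + 13464 + 3·68·33 = 20196; k=2: 1224 + 0 + 3·6·33 = 1818.
Minimum: 1818 at k=2.

1818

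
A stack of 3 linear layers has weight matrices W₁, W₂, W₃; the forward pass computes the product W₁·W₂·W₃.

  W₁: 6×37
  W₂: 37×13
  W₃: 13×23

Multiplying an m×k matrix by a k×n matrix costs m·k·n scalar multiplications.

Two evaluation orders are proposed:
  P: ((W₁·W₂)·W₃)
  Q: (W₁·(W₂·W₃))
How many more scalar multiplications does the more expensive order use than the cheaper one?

Order P = ((W₁·W₂)·W₃): (W₁·W₂): 6×37 by 37×13 → 6×13, cost 6·37·13 = 2886; ((W₁·W₂)·W₃): 6×13 by 13×23 → 6×23, cost 6·13·23 = 1794; cumulative 4680. Total 4680.
Order Q = (W₁·(W₂·W₃)): (W₂·W₃): 37×13 by 13×23 → 37×23, cost 37·13·23 = 11063; (W₁·(W₂·W₃)): 6×37 by 37×23 → 6×23, cost 6·37·23 = 5106; cumulative 16169. Total 16169.
Difference: |4680 − 16169| = 11489.

11489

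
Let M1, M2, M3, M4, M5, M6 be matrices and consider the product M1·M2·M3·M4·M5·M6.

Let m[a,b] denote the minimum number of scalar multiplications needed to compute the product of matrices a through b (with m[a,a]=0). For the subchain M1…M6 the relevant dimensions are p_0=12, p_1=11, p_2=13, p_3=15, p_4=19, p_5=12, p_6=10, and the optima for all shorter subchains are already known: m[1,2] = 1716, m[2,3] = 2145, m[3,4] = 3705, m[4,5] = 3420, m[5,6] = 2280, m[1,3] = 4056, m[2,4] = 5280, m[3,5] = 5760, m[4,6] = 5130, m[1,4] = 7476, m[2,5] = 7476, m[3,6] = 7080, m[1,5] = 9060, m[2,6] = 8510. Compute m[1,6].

9830

m[1,6] = min over k∈[1,5] of m[1,k]+m[k+1,6]+p_{0}·p_k·p_{6}.
k=1: 0 + 8510 + 12·11·10 = 9830; k=2: 1716 + 7080 + 12·13·10 = 10356; k=3: 4056 + 5130 + 12·15·10 = 10986; k=4: 7476 + 2280 + 12·19·10 = 12036; k=5: 9060 + 0 + 12·12·10 = 10500.
Minimum: 9830 at k=1.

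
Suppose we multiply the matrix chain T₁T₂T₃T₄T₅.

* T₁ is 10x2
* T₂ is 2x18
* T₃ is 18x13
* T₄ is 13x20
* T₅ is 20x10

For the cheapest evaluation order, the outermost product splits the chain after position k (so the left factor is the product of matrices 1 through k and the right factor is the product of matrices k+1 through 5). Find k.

Adjacent pairs: T₁T₂ = 10·2·18 = 360; T₂T₃ = 2·18·13 = 468; T₃T₄ = 18·13·20 = 4680; T₄T₅ = 13·20·10 = 2600.
Length 3: T₁..T₃: k=1: 0+468+10·2·13=728; k=2: 360+0+10·18·13=2700 → min 728 | T₂..T₄: k=2: 0+4680+2·18·20=5400; k=3: 468+0+2·13·20=988 → min 988 | T₃..T₅: k=3: 0+2600+18·13·10=4940; k=4: 4680+0+18·20·10=8280 → min 4940.
Length 4: T₁..T₄: k=1: 0+988+10·2·20=1388; k=2: 360+4680+10·18·20=8640; k=3: 728+0+10·13·20=3328 → min 1388 | T₂..T₅: k=2: 0+4940+2·18·10=5300; k=3: 468+2600+2·13·10=3328; k=4: 988+0+2·20·10=1388 → min 1388.
Top-level splits: k=1: (T₁..T₁)·(T₂..T₅) → 0+1388+10·2·10 = 1588; k=2: (T₁..T₂)·(T₃..T₅) → 360+4940+10·18·10 = 7100; k=3: (T₁..T₃)·(T₄..T₅) → 728+2600+10·13·10 = 4628; k=4: (T₁..T₄)·(T₅..T₅) → 1388+0+10·20·10 = 3388.
Best split is after T₁, i.e. k = 1.

1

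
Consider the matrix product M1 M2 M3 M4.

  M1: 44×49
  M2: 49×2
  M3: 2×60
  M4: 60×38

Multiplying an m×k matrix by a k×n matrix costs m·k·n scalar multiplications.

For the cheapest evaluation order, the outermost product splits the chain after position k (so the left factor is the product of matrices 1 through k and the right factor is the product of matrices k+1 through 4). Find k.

Adjacent pairs: M1M2 = 44·49·2 = 4312; M2M3 = 49·2·60 = 5880; M3M4 = 2·60·38 = 4560.
Length 3: M1..M3: k=1: 0+5880+44·49·60=135240; k=2: 4312+0+44·2·60=9592 → min 9592 | M2..M4: k=2: 0+4560+49·2·38=8284; k=3: 5880+0+49·60·38=117600 → min 8284.
Top-level splits: k=1: (M1..M1)·(M2..M4) → 0+8284+44·49·38 = 90212; k=2: (M1..M2)·(M3..M4) → 4312+4560+44·2·38 = 12216; k=3: (M1..M3)·(M4..M4) → 9592+0+44·60·38 = 109912.
Best split is after M2, i.e. k = 2.

2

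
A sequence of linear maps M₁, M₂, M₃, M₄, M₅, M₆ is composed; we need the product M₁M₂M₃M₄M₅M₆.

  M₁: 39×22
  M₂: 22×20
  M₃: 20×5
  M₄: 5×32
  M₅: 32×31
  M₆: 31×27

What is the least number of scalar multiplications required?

20900

Adjacent pairs: M₁M₂ = 39·22·20 = 17160; M₂M₃ = 22·20·5 = 2200; M₃M₄ = 20·5·32 = 3200; M₄M₅ = 5·32·31 = 4960; M₅M₆ = 32·31·27 = 26784.
Length 3: M₁..M₃: k=1: 0+2200+39·22·5=6490; k=2: 17160+0+39·20·5=21060 → min 6490 | M₂..M₄: k=2: 0+3200+22·20·32=17280; k=3: 2200+0+22·5·32=5720 → min 5720 | M₃..M₅: k=3: 0+4960+20·5·31=8060; k=4: 3200+0+20·32·31=23040 → min 8060 | M₄..M₆: k=4: 0+26784+5·32·27=31104; k=5: 4960+0+5·31·27=9145 → min 9145.
Length 4: M₁..M₄: k=1: 0+5720+39·22·32=33176; k=2: 17160+3200+39·20·32=45320; k=3: 6490+0+39·5·32=12730 → min 12730 | M₂..M₅: k=2: 0+8060+22·20·31=21700; k=3: 2200+4960+22·5·31=10570; k=4: 5720+0+22·32·31=27544 → min 10570 | M₃..M₆: k=3: 0+9145+20·5·27=11845; k=4: 3200+26784+20·32·27=47264; k=5: 8060+0+20·31·27=24800 → min 11845.
Length 5: M₁..M₅: k=1: 0+10570+39·22·31=37168; k=2: 17160+8060+39·20·31=49400; k=3: 6490+4960+39·5·31=17495; k=4: 12730+0+39·32·31=51418 → min 17495 | M₂..M₆: k=2: 0+11845+22·20·27=23725; k=3: 2200+9145+22·5·27=14315; k=4: 5720+26784+22·32·27=51512; k=5: 10570+0+22·31·27=28984 → min 14315.
Length 6: M₁..M₆: k=1: 0+14315+39·22·27=37481; k=2: 17160+11845+39·20·27=50065; k=3: 6490+9145+39·5·27=20900; k=4: 12730+26784+39·32·27=73210; k=5: 17495+0+39·31·27=50138 → min 20900.
Optimal order: ((M₁(M₂M₃))((M₄M₅)M₆)) with cost 20900.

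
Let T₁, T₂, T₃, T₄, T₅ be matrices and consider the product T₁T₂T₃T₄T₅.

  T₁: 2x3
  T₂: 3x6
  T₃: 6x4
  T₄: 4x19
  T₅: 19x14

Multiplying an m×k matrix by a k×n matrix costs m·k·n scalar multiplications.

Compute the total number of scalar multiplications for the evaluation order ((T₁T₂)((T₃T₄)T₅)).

(T₁T₂): 2×3 by 3×6 → 2×6, cost 2·3·6 = 36
(T₃T₄): 6×4 by 4×19 → 6×19, cost 6·4·19 = 456
((T₃T₄)T₅): 6×19 by 19×14 → 6×14, cost 6·19·14 = 1596; cumulative 2052
((T₁T₂)((T₃T₄)T₅)): 2×6 by 6×14 → 2×14, cost 2·6·14 = 168; cumulative 2256
Total: 2256 scalar multiplications.

2256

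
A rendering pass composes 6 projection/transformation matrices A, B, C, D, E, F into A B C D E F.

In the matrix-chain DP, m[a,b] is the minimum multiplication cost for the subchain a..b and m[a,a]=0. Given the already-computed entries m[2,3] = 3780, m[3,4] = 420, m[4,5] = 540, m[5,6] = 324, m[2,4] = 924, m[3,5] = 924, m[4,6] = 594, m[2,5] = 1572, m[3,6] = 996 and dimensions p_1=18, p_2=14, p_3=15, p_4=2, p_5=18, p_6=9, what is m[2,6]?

m[2,6] = min over k∈[2,5] of m[2,k]+m[k+1,6]+p_{1}·p_k·p_{6}.
k=2: 0 + 996 + 18·14·9 = 3264; k=3: 3780 + 594 + 18·15·9 = 6804; k=4: 924 + 324 + 18·2·9 = 1572; k=5: 1572 + 0 + 18·18·9 = 4488.
Minimum: 1572 at k=4.

1572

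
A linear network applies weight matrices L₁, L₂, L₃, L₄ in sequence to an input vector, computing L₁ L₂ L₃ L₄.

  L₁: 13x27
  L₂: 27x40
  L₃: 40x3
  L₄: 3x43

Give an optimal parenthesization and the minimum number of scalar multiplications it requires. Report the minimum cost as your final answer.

Adjacent pairs: L₁L₂ = 13·27·40 = 14040; L₂L₃ = 27·40·3 = 3240; L₃L₄ = 40·3·43 = 5160.
Length 3: L₁..L₃: k=1: 0+3240+13·27·3=4293; k=2: 14040+0+13·40·3=15600 → min 4293 | L₂..L₄: k=2: 0+5160+27·40·43=51600; k=3: 3240+0+27·3·43=6723 → min 6723.
Length 4: L₁..L₄: k=1: 0+6723+13·27·43=21816; k=2: 14040+5160+13·40·43=41560; k=3: 4293+0+13·3·43=5970 → min 5970.
Optimal parenthesization: ((L₁ (L₂ L₃)) L₄) with cost 5970.

5970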